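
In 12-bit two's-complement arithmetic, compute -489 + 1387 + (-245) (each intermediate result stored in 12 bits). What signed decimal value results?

653

-489 + 1387 = 898 (001110000010)
898 + (-245) = 653 (001010001101)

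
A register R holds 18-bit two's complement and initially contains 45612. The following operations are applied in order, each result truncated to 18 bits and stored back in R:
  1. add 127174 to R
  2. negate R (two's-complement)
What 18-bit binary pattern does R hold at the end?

010101110100001110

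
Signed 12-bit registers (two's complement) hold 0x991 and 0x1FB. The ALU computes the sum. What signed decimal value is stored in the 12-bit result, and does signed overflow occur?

0x991 = 100110010001 = -1647 (signed)
0x1FB = 000111111011 = 507 (signed)
  100110010001
+ 000111111011
= 101110001100
Result 101110001100: MSB = 1 → 2956 − 4096 = -1140.
Addends have opposite signs, so signed overflow cannot occur.

-1140; no overflow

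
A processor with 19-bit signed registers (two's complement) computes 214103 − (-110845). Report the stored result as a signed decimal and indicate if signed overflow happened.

-199340; overflow

214103 → 0110100010001010111
-110845 → 1100100111100000011
Subtract via negate-and-add: invert 1100100111100000011 + 1 = 0011011000011111101 (i.e. 110845).
  0110100010001010111
+ 0011011000011111101
= 1001111010101010100
Result 1001111010101010100: MSB = 1 → 324948 − 524288 = -199340.
Both addends (after negating the subtrahend) are non-negative but the stored result is negative: signed overflow. The true value 214103 − (-110845) = 324948 lies outside [-262144, 262143].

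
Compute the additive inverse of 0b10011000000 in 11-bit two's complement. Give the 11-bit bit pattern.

Invert: 01100111111. Add 1: 01101000000.
Check: 10011000000 = -832, 01101000000 = 832.

01101000000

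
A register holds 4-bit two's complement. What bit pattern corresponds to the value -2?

|-2| = 2 = 0010 in 4 bits.
Invert the bits: 1101. Add 1: 1110.

1110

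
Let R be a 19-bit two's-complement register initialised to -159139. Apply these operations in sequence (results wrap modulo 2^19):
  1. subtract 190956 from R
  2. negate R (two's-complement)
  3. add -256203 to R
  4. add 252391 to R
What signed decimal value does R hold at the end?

Start: R = -159139 = 1011001001001011101.
R = -159139 − 190956 = -350095; wraps to 174193 = 0101010100001110001
R = −(174193) = -174193 = 1010101011110001111
R = -174193 + (-256203) = -430396; wraps to 93892 = 0010110111011000100
R = 93892 + 252391 = 346283; wraps to -178005 = 1010100100010101011

-178005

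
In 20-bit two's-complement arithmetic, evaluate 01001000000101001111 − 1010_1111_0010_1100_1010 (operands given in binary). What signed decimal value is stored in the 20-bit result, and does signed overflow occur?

01001000000101001111 = 295247 (signed)
1010_1111_0010_1100_1010 → 10101111001011001010 = -331062 (signed)
Subtract via negate-and-add: invert 10101111001011001010 + 1 = 01010000110100110110 (i.e. 331062).
  01001000000101001111
+ 01010000110100110110
= 10011000111010000101
Result 10011000111010000101: MSB = 1 → 626309 − 1048576 = -422267.
Both addends (after negating the subtrahend) are non-negative but the stored result is negative: signed overflow. The true value 295247 − (-331062) = 626309 lies outside [-524288, 524287].

-422267; overflow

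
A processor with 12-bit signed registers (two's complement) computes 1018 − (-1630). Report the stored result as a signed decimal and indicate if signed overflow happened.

-1448; overflow

1018 → 001111111010
-1630 → 100110100010
Subtract via negate-and-add: invert 100110100010 + 1 = 011001011110 (i.e. 1630).
  001111111010
+ 011001011110
= 101001011000
Result 101001011000: MSB = 1 → 2648 − 4096 = -1448.
Both addends (after negating the subtrahend) are non-negative but the stored result is negative: signed overflow. The true value 1018 − (-1630) = 2648 lies outside [-2048, 2047].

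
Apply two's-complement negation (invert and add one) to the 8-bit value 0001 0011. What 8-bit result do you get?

11101101

Invert: 11101100. Add 1: 11101101.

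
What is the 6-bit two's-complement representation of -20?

|-20| = 20 = 010100 in 6 bits.
Invert the bits: 101011. Add 1: 101100.

101100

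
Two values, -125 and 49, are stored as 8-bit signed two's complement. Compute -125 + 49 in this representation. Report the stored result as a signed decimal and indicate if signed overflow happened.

-76; no overflow

-125 → 10000011
49 → 00110001
  10000011
+ 00110001
= 10110100
Result 10110100: MSB = 1 → 180 − 256 = -76.
Addends have opposite signs, so signed overflow cannot occur.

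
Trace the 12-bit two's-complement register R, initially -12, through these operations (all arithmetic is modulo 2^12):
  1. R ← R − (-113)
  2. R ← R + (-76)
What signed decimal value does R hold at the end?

25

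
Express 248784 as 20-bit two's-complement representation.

00111100101111010000

248784 is non-negative, so write it directly in 20 bits: 00111100101111010000.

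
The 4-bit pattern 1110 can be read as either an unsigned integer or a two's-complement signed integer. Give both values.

Unsigned: 1110 = 14.
Signed: MSB=1 → 14 − 16 = -2.

unsigned = 14, signed = -2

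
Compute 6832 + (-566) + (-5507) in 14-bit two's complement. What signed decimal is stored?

759

6832 + (-566) = 6266 (01100001111010)
6266 + (-5507) = 759 (00001011110111)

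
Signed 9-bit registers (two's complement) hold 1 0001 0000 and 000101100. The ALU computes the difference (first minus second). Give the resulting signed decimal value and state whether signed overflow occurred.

1 0001 0000 → 100010000 = -240 (signed)
000101100 = 44 (signed)
Subtract via negate-and-add: invert 000101100 + 1 = 111010100 (i.e. -44).
  100010000
+ 111010100
= 011100100  (discard carry-out 1)
Result 011100100: MSB = 0 → value 228.
Both addends (after negating the subtrahend) are negative but the stored result is non-negative: signed overflow. The true value -240 − 44 = -284 lies outside [-256, 255].

228; overflow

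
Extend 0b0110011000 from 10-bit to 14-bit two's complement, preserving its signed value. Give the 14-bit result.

MSB of 0110011000 is 0; replicate it into the new high bits.
0000|0110011000 → 00000110011000 (still 408).

00000110011000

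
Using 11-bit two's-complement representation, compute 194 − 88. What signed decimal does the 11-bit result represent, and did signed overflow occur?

194 → 00011000010
88 → 00001011000
Subtract via negate-and-add: invert 00001011000 + 1 = 11110101000 (i.e. -88).
  00011000010
+ 11110101000
= 00001101010  (discard carry-out 1)
Result 00001101010: MSB = 0 → value 106.
Addends (after negating the subtrahend) have opposite signs, so signed overflow cannot occur.

106; no overflow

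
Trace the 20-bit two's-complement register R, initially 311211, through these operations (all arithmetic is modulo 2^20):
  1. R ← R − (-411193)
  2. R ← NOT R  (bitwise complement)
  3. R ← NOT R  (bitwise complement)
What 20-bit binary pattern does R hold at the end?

Start: R = 311211 = 01001011111110101011.
R = 311211 − (-411193) = 722404; wraps to -326172 = 10110000010111100100
R = NOT 10110000010111100100 = 01001111101000011011 = 326171
R = NOT 01001111101000011011 = 10110000010111100100 = -326172

10110000010111100100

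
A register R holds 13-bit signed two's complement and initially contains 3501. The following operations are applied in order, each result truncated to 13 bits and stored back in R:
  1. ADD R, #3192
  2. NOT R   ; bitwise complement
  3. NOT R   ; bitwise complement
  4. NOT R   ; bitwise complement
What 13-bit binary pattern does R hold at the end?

0010111011010

Start: R = 3501 = 0110110101101.
R = 3501 + 3192 = 6693; wraps to -1499 = 1101000100101
R = NOT 1101000100101 = 0010111011010 = 1498
R = NOT 0010111011010 = 1101000100101 = -1499
R = NOT 1101000100101 = 0010111011010 = 1498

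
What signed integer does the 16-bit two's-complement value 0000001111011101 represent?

MSB is 0, so the value is non-negative: 0000001111011101 = 989.

989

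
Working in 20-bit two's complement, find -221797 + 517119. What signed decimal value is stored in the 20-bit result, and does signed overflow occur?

295322; no overflow

-221797 → 11001001110110011011
517119 → 01111110001111111111
  11001001110110011011
+ 01111110001111111111
= 01001000000110011010  (discard carry-out 1)
Result 01001000000110011010: MSB = 0 → value 295322.
Addends have opposite signs, so signed overflow cannot occur.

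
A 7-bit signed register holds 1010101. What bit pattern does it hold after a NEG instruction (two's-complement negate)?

0101011

Invert: 0101010. Add 1: 0101011.
Check: 1010101 = -43, 0101011 = 43.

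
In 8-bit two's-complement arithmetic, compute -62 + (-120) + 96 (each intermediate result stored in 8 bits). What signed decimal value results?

-86

-62 + (-120) = -182 → wraps to 74 (01001010)
74 + 96 = 170 → wraps to -86 (10101010)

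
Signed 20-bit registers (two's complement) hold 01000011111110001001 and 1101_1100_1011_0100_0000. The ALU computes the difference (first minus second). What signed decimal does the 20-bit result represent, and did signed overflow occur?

422985; no overflow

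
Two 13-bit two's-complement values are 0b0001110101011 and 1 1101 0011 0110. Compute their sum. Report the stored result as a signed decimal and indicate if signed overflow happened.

0b0001110101011 → 0001110101011 = 939 (signed)
1 1101 0011 0110 → 1110100110110 = -714 (signed)
  0001110101011
+ 1110100110110
= 0000011100001  (discard carry-out 1)
Result 0000011100001: MSB = 0 → value 225.
Addends have opposite signs, so signed overflow cannot occur.

225; no overflow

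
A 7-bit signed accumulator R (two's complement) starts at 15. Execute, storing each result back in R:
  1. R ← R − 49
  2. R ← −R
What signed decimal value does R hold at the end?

34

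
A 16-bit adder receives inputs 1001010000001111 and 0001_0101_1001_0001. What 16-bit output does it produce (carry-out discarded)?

1010100110100000

  1001010000001111
+ 0001010110010001
= 1010100110100000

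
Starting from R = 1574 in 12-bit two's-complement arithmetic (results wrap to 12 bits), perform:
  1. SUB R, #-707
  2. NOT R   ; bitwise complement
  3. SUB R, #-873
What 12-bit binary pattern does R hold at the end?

Start: R = 1574 = 011000100110.
R = 1574 − (-707) = 2281; wraps to -1815 = 100011101001
R = NOT 100011101001 = 011100010110 = 1814
R = 1814 − (-873) = 2687; wraps to -1409 = 101001111111

101001111111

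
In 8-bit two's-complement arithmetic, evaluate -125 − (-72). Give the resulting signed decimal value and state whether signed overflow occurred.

-125 → 10000011
-72 → 10111000
Subtract via negate-and-add: invert 10111000 + 1 = 01001000 (i.e. 72).
  10000011
+ 01001000
= 11001011
Result 11001011: MSB = 1 → 203 − 256 = -53.
Addends (after negating the subtrahend) have opposite signs, so signed overflow cannot occur.

-53; no overflow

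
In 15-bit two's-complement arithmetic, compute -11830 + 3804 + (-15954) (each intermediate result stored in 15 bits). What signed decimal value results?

8788

-11830 + 3804 = -8026 (110000010100110)
-8026 + (-15954) = -23980 → wraps to 8788 (010001001010100)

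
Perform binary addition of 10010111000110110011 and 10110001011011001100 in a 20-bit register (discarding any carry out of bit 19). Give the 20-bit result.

  10010111000110110011
+ 10110001011011001100
= 01001000100001111111  (discard carry-out 1)

01001000100001111111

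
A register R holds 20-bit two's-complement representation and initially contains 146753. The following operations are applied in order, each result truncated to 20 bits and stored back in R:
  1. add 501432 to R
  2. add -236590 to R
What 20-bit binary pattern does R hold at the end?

01100100011111001011

Start: R = 146753 = 00100011110101000001.
R = 146753 + 501432 = 648185; wraps to -400391 = 10011110001111111001
R = -400391 + (-236590) = -636981; wraps to 411595 = 01100100011111001011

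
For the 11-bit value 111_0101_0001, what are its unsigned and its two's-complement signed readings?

unsigned = 1873, signed = -175

Unsigned: 11101010001 = 1873.
Signed: MSB=1 → 1873 − 2048 = -175.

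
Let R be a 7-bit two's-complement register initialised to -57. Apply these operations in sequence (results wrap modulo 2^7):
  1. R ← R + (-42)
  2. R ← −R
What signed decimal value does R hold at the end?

Start: R = -57 = 1000111.
R = -57 + (-42) = -99; wraps to 29 = 0011101
R = −(29) = -29 = 1100011

-29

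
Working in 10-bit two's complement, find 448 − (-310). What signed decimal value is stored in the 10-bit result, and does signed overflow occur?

448 → 0111000000
-310 → 1011001010
Subtract via negate-and-add: invert 1011001010 + 1 = 0100110110 (i.e. 310).
  0111000000
+ 0100110110
= 1011110110
Result 1011110110: MSB = 1 → 758 − 1024 = -266.
Both addends (after negating the subtrahend) are non-negative but the stored result is negative: signed overflow. The true value 448 − (-310) = 758 lies outside [-512, 511].

-266; overflow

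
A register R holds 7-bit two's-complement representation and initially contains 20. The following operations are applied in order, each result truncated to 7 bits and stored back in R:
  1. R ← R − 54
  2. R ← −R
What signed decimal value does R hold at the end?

Start: R = 20 = 0010100.
R = 20 − 54 = -34 = 1011110
R = −(-34) = 34 = 0100010

34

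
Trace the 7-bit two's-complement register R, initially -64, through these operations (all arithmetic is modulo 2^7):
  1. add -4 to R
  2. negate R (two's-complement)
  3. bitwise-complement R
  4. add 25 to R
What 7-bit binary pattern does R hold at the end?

1010100

Start: R = -64 = 1000000.
R = -64 + (-4) = -68; wraps to 60 = 0111100
R = −(60) = -60 = 1000100
R = NOT 1000100 = 0111011 = 59
R = 59 + 25 = 84; wraps to -44 = 1010100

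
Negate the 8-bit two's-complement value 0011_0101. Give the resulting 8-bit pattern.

Invert: 11001010. Add 1: 11001011.
Check: 00110101 = 53, 11001011 = -53.

11001011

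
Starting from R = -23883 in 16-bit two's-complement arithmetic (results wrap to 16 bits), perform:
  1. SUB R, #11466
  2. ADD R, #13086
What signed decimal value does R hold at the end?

-22263

Start: R = -23883 = 1010001010110101.
R = -23883 − 11466 = -35349; wraps to 30187 = 0111010111101011
R = 30187 + 13086 = 43273; wraps to -22263 = 1010100100001001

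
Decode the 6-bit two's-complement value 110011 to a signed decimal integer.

-13

MSB is 1, so the value is negative.
Invert: 001100. Add 1: 001101 = 13. So the value is −13.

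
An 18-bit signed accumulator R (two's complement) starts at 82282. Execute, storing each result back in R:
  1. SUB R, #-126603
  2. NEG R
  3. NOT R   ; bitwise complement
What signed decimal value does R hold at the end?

-53260

Start: R = 82282 = 010100000101101010.
R = 82282 − (-126603) = 208885; wraps to -53259 = 110010111111110101
R = −(-53259) = 53259 = 001101000000001011
R = NOT 001101000000001011 = 110010111111110100 = -53260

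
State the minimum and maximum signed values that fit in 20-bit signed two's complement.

Minimum: −2^19 = -524288.
Maximum: 2^19 − 1 = 524287.

min = -524288, max = 524287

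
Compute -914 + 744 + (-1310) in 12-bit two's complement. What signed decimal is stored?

-1480

-914 + 744 = -170 (111101010110)
-170 + (-1310) = -1480 (101000111000)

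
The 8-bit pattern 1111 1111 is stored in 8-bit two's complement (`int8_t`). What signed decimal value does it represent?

MSB is 1, so the value is negative.
Unsigned reading: 255. Subtract 2^8 = 256: 255 − 256 = -1.

-1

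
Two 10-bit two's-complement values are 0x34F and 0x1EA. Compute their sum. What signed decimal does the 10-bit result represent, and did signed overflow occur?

313; no overflow

0x34F = 1101001111 = -177 (signed)
0x1EA = 0111101010 = 490 (signed)
  1101001111
+ 0111101010
= 0100111001  (discard carry-out 1)
Result 0100111001: MSB = 0 → value 313.
Addends have opposite signs, so signed overflow cannot occur.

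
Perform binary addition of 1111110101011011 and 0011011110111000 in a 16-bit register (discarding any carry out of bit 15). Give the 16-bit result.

  1111110101011011
+ 0011011110111000
= 0011010100010011  (discard carry-out 1)

0011010100010011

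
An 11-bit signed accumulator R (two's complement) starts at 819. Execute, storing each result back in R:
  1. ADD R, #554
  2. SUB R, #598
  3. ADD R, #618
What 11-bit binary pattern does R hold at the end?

10101110001

Start: R = 819 = 01100110011.
R = 819 + 554 = 1373; wraps to -675 = 10101011101
R = -675 − 598 = -1273; wraps to 775 = 01100000111
R = 775 + 618 = 1393; wraps to -655 = 10101110001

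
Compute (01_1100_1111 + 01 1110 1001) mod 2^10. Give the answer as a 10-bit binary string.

  0111001111
+ 0111101001
= 1110111000

1110111000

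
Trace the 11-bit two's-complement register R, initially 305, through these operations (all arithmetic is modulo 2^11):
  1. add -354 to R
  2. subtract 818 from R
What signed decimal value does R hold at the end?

Start: R = 305 = 00100110001.
R = 305 + (-354) = -49 = 11111001111
R = -49 − 818 = -867 = 10010011101

-867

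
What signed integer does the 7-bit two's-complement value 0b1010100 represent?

MSB is 1, so the value is negative.
Unsigned reading: 84. Subtract 2^7 = 128: 84 − 128 = -44.

-44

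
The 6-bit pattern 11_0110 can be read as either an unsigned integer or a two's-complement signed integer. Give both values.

Unsigned: 110110 = 54.
Signed: MSB=1 → 54 − 64 = -10.

unsigned = 54, signed = -10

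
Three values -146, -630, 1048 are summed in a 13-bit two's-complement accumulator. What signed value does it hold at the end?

-146 + (-630) = -776 (1110011111000)
-776 + 1048 = 272 (0000100010000)

272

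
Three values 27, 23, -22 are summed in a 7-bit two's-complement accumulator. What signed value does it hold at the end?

28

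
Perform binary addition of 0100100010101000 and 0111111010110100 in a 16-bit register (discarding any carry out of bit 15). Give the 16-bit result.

1100011101011100

  0100100010101000
+ 0111111010110100
= 1100011101011100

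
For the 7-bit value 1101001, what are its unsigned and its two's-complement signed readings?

Unsigned: 1101001 = 105.
Signed: MSB=1 → 105 − 128 = -23.

unsigned = 105, signed = -23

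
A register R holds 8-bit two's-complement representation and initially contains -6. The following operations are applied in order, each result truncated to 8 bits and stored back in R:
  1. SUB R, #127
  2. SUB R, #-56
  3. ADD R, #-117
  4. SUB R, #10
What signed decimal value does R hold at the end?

52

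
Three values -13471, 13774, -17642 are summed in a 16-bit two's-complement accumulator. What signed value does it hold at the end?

-17339

-13471 + 13774 = 303 (0000000100101111)
303 + (-17642) = -17339 (1011110001000101)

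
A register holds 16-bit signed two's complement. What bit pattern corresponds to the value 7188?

7188 is non-negative, so write it directly in 16 bits: 0001110000010100.

0001110000010100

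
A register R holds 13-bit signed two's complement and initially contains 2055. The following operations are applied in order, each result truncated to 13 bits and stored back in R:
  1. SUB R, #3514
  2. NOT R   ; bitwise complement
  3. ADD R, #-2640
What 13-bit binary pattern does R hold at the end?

Start: R = 2055 = 0100000000111.
R = 2055 − 3514 = -1459 = 1101001001101
R = NOT 1101001001101 = 0010110110010 = 1458
R = 1458 + (-2640) = -1182 = 1101101100010

1101101100010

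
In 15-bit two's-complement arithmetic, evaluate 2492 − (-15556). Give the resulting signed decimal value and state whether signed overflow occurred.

2492 → 000100110111100
-15556 → 100001100111100
Subtract via negate-and-add: invert 100001100111100 + 1 = 011110011000100 (i.e. 15556).
  000100110111100
+ 011110011000100
= 100011010000000
Result 100011010000000: MSB = 1 → 18048 − 32768 = -14720.
Both addends (after negating the subtrahend) are non-negative but the stored result is negative: signed overflow. The true value 2492 − (-15556) = 18048 lies outside [-16384, 16383].

-14720; overflow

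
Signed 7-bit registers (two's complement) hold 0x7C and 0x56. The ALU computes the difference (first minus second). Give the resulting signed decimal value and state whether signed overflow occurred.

0x7C = 1111100 = -4 (signed)
0x56 = 1010110 = -42 (signed)
Subtract via negate-and-add: invert 1010110 + 1 = 0101010 (i.e. 42).
  1111100
+ 0101010
= 0100110  (discard carry-out 1)
Result 0100110: MSB = 0 → value 38.
Addends (after negating the subtrahend) have opposite signs, so signed overflow cannot occur.

38; no overflow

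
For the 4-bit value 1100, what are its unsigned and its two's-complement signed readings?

unsigned = 12, signed = -4

Unsigned: 1100 = 12.
Signed: MSB=1 → 12 − 16 = -4.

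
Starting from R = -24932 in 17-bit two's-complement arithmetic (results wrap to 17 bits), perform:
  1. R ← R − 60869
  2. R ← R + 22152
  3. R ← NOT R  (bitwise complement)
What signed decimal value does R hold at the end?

63648

Start: R = -24932 = 11001111010011100.
R = -24932 − 60869 = -85801; wraps to 45271 = 01011000011010111
R = 45271 + 22152 = 67423; wraps to -63649 = 10000011101011111
R = NOT 10000011101011111 = 01111100010100000 = 63648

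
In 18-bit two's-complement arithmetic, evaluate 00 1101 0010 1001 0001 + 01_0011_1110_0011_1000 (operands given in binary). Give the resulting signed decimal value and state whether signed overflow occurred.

00 1101 0010 1001 0001 → 001101001010010001 = 53905 (signed)
01_0011_1110_0011_1000 → 010011111000111000 = 81464 (signed)
  001101001010010001
+ 010011111000111000
= 100001000011001001
Result 100001000011001001: MSB = 1 → 135369 − 262144 = -126775.
Both addends are non-negative but the stored result is negative: signed overflow. The true value 53905 + 81464 = 135369 lies outside [-131072, 131071].

-126775; overflow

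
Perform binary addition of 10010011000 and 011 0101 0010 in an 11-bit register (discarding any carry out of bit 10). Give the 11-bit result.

  10010011000
+ 01101010010
= 11111101010

11111101010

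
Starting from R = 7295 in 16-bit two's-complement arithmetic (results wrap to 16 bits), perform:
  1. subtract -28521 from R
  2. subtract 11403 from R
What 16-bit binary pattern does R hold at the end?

0101111101011101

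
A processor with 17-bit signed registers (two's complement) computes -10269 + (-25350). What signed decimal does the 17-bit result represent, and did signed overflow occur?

-35619; no overflow

-10269 → 11101011111100011
-25350 → 11001110011111010
  11101011111100011
+ 11001110011111010
= 10111010011011101  (discard carry-out 1)
Result 10111010011011101: MSB = 1 → 95453 − 131072 = -35619.
Both addends are negative and so is the stored result: no signed overflow.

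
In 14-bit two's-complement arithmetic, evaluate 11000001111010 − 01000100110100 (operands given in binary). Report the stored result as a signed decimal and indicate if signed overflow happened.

11000001111010 = -3974 (signed)
01000100110100 = 4404 (signed)
Subtract via negate-and-add: invert 01000100110100 + 1 = 10111011001100 (i.e. -4404).
  11000001111010
+ 10111011001100
= 01111101000110  (discard carry-out 1)
Result 01111101000110: MSB = 0 → value 8006.
Both addends (after negating the subtrahend) are negative but the stored result is non-negative: signed overflow. The true value -3974 − 4404 = -8378 lies outside [-8192, 8191].

8006; overflow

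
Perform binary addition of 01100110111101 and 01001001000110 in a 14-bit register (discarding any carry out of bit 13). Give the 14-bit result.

  01100110111101
+ 01001001000110
= 10110000000011

10110000000011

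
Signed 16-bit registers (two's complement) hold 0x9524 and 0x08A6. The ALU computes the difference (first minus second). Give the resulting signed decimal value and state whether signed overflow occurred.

0x9524 = 1001010100100100 = -27356 (signed)
0x08A6 = 0000100010100110 = 2214 (signed)
Subtract via negate-and-add: invert 0000100010100110 + 1 = 1111011101011010 (i.e. -2214).
  1001010100100100
+ 1111011101011010
= 1000110001111110  (discard carry-out 1)
Result 1000110001111110: MSB = 1 → 35966 − 65536 = -29570.
Both addends (after negating the subtrahend) are negative and so is the stored result: no signed overflow.

-29570; no overflow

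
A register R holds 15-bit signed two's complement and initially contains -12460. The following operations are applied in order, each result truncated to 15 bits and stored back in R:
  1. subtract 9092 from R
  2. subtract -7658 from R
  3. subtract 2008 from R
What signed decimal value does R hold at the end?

-15902

Start: R = -12460 = 100111101010100.
R = -12460 − 9092 = -21552; wraps to 11216 = 010101111010000
R = 11216 − (-7658) = 18874; wraps to -13894 = 100100110111010
R = -13894 − 2008 = -15902 = 100000111100010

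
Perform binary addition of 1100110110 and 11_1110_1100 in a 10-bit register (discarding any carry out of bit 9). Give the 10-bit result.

1100100010

  1100110110
+ 1111101100
= 1100100010  (discard carry-out 1)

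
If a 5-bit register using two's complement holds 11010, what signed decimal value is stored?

-6

MSB is 1, so the value is negative.
Invert: 00101. Add 1: 00110 = 6. So the value is −6.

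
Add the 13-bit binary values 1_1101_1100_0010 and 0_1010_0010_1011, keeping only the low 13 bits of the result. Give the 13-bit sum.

  1110111000010
+ 0101000101011
= 0011111101101  (discard carry-out 1)

0011111101101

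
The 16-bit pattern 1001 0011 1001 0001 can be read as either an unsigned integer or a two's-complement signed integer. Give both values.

Unsigned: 1001001110010001 = 37777.
Signed: MSB=1 → 37777 − 65536 = -27759.

unsigned = 37777, signed = -27759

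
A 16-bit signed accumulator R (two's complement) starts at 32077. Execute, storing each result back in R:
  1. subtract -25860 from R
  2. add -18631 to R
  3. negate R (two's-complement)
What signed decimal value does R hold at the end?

Start: R = 32077 = 0111110101001101.
R = 32077 − (-25860) = 57937; wraps to -7599 = 1110001001010001
R = -7599 + (-18631) = -26230 = 1001100110001010
R = −(-26230) = 26230 = 0110011001110110

26230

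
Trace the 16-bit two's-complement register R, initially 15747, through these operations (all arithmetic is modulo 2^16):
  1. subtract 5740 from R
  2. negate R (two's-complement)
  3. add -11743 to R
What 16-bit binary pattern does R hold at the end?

1010101100001010

Start: R = 15747 = 0011110110000011.
R = 15747 − 5740 = 10007 = 0010011100010111
R = −(10007) = -10007 = 1101100011101001
R = -10007 + (-11743) = -21750 = 1010101100001010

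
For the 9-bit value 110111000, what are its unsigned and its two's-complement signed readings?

Unsigned: 110111000 = 440.
Signed: MSB=1 → 440 − 512 = -72.

unsigned = 440, signed = -72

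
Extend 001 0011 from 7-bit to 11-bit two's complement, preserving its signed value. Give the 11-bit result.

MSB of 0010011 is 0; replicate it into the new high bits.
0000|0010011 → 00000010011 (still 19).

00000010011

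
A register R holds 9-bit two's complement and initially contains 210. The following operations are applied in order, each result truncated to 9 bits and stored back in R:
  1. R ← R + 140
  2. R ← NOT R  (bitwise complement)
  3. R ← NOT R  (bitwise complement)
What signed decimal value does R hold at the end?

Start: R = 210 = 011010010.
R = 210 + 140 = 350; wraps to -162 = 101011110
R = NOT 101011110 = 010100001 = 161
R = NOT 010100001 = 101011110 = -162

-162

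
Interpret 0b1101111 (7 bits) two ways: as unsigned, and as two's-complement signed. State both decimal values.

unsigned = 111, signed = -17

Unsigned: 1101111 = 111.
Signed: MSB=1 → 111 − 128 = -17.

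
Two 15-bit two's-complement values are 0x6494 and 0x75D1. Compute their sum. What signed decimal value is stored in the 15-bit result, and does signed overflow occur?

0x6494 = 110010010010100 = -7020 (signed)
0x75D1 = 111010111010001 = -2607 (signed)
  110010010010100
+ 111010111010001
= 101101001100101  (discard carry-out 1)
Result 101101001100101: MSB = 1 → 23141 − 32768 = -9627.
Both addends are negative and so is the stored result: no signed overflow.

-9627; no overflow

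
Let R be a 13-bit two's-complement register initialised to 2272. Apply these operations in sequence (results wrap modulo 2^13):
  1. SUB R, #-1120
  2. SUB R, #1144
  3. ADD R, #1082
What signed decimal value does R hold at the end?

Start: R = 2272 = 0100011100000.
R = 2272 − (-1120) = 3392 = 0110101000000
R = 3392 − 1144 = 2248 = 0100011001000
R = 2248 + 1082 = 3330 = 0110100000010

3330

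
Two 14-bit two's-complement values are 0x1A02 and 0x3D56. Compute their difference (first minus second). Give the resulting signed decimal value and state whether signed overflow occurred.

7340; no overflow

0x1A02 = 01101000000010 = 6658 (signed)
0x3D56 = 11110101010110 = -682 (signed)
Subtract via negate-and-add: invert 11110101010110 + 1 = 00001010101010 (i.e. 682).
  01101000000010
+ 00001010101010
= 01110010101100
Result 01110010101100: MSB = 0 → value 7340.
Both addends (after negating the subtrahend) are non-negative and so is the stored result: no signed overflow.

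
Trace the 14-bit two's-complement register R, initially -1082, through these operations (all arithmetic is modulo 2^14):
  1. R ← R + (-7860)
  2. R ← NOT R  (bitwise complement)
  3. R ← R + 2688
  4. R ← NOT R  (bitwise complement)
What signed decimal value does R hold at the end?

Start: R = -1082 = 11101111000110.
R = -1082 + (-7860) = -8942; wraps to 7442 = 01110100010010
R = NOT 01110100010010 = 10001011101101 = -7443
R = -7443 + 2688 = -4755 = 10110101101101
R = NOT 10110101101101 = 01001010010010 = 4754

4754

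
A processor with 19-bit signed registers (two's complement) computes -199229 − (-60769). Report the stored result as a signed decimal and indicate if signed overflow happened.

-199229 → 1001111010111000011
-60769 → 1110001001010011111
Subtract via negate-and-add: invert 1110001001010011111 + 1 = 0001110110101100001 (i.e. 60769).
  1001111010111000011
+ 0001110110101100001
= 1011110001100100100
Result 1011110001100100100: MSB = 1 → 385828 − 524288 = -138460.
Addends (after negating the subtrahend) have opposite signs, so signed overflow cannot occur.

-138460; no overflow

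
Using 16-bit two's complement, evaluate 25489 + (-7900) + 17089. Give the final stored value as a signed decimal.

25489 + (-7900) = 17589 (0100010010110101)
17589 + 17089 = 34678 → wraps to -30858 (1000011101110110)

-30858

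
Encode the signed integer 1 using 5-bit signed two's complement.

00001

1 is non-negative, so write it directly in 5 bits: 00001.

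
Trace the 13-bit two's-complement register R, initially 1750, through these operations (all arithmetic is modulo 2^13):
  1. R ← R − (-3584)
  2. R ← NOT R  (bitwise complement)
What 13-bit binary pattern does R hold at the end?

0101100101001

Start: R = 1750 = 0011011010110.
R = 1750 − (-3584) = 5334; wraps to -2858 = 1010011010110
R = NOT 1010011010110 = 0101100101001 = 2857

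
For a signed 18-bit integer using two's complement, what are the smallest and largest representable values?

Minimum: −2^17 = -131072.
Maximum: 2^17 − 1 = 131071.

min = -131072, max = 131071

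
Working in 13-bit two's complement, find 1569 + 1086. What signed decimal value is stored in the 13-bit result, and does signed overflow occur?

2655; no overflow

1569 → 0011000100001
1086 → 0010000111110
  0011000100001
+ 0010000111110
= 0101001011111
Result 0101001011111: MSB = 0 → value 2655.
Both addends are non-negative and so is the stored result: no signed overflow.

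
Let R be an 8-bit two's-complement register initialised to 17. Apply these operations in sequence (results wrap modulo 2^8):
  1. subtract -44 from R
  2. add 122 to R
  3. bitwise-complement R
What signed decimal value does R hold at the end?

Start: R = 17 = 00010001.
R = 17 − (-44) = 61 = 00111101
R = 61 + 122 = 183; wraps to -73 = 10110111
R = NOT 10110111 = 01001000 = 72

72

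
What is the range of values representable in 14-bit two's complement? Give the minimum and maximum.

min = -8192, max = 8191

Minimum: −2^13 = -8192.
Maximum: 2^13 − 1 = 8191.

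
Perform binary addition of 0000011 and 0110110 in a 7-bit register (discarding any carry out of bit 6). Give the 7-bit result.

  0000011
+ 0110110
= 0111001

0111001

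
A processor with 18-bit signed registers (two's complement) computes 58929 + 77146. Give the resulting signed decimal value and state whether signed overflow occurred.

-126069; overflow

58929 → 001110011000110001
77146 → 010010110101011010
  001110011000110001
+ 010010110101011010
= 100001001110001011
Result 100001001110001011: MSB = 1 → 136075 − 262144 = -126069.
Both addends are non-negative but the stored result is negative: signed overflow. The true value 58929 + 77146 = 136075 lies outside [-131072, 131071].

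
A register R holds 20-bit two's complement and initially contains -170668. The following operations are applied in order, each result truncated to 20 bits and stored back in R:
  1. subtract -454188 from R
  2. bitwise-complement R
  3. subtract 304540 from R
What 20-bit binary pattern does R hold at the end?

01110000011011100011

Start: R = -170668 = 11010110010101010100.
R = -170668 − (-454188) = 283520 = 01000101001110000000
R = NOT 01000101001110000000 = 10111010110001111111 = -283521
R = -283521 − 304540 = -588061; wraps to 460515 = 01110000011011100011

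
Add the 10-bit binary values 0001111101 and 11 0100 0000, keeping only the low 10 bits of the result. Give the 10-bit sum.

  0001111101
+ 1101000000
= 1110111101

1110111101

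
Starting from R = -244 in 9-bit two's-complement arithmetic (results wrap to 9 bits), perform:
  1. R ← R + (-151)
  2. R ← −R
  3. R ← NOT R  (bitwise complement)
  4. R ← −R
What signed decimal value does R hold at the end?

Start: R = -244 = 100001100.
R = -244 + (-151) = -395; wraps to 117 = 001110101
R = −(117) = -117 = 110001011
R = NOT 110001011 = 001110100 = 116
R = −(116) = -116 = 110001100

-116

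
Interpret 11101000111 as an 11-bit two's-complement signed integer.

MSB is 1, so the value is negative.
Invert: 00010111000. Add 1: 00010111001 = 185. So the value is −185.

-185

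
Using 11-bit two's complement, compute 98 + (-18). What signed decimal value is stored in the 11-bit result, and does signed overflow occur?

98 → 00001100010
-18 → 11111101110
  00001100010
+ 11111101110
= 00001010000  (discard carry-out 1)
Result 00001010000: MSB = 0 → value 80.
Addends have opposite signs, so signed overflow cannot occur.

80; no overflow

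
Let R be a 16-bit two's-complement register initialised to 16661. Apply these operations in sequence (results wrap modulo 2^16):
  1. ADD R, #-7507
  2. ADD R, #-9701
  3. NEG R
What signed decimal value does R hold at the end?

547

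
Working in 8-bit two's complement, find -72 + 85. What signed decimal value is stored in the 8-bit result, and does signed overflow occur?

-72 → 10111000
85 → 01010101
  10111000
+ 01010101
= 00001101  (discard carry-out 1)
Result 00001101: MSB = 0 → value 13.
Addends have opposite signs, so signed overflow cannot occur.

13; no overflow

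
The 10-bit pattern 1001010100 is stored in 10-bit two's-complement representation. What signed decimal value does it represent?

MSB is 1, so the value is negative.
Invert: 0110101011. Add 1: 0110101100 = 428. So the value is −428.

-428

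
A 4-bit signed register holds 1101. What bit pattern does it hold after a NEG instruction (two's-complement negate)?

Invert: 0010. Add 1: 0011.

0011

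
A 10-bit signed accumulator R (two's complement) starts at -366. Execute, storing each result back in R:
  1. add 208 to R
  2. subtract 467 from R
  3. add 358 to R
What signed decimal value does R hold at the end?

-267

Start: R = -366 = 1010010010.
R = -366 + 208 = -158 = 1101100010
R = -158 − 467 = -625; wraps to 399 = 0110001111
R = 399 + 358 = 757; wraps to -267 = 1011110101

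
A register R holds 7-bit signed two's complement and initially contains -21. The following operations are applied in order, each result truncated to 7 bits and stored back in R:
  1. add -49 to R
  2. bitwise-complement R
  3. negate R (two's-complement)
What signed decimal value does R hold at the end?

Start: R = -21 = 1101011.
R = -21 + (-49) = -70; wraps to 58 = 0111010
R = NOT 0111010 = 1000101 = -59
R = −(-59) = 59 = 0111011

59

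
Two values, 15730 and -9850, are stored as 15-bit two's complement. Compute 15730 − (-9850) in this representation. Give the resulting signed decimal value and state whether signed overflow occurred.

-7188; overflow

15730 → 011110101110010
-9850 → 101100110000110
Subtract via negate-and-add: invert 101100110000110 + 1 = 010011001111010 (i.e. 9850).
  011110101110010
+ 010011001111010
= 110001111101100
Result 110001111101100: MSB = 1 → 25580 − 32768 = -7188.
Both addends (after negating the subtrahend) are non-negative but the stored result is negative: signed overflow. The true value 15730 − (-9850) = 25580 lies outside [-16384, 16383].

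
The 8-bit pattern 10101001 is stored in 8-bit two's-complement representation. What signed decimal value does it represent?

-87

MSB is 1, so the value is negative.
Unsigned reading: 169. Subtract 2^8 = 256: 169 − 256 = -87.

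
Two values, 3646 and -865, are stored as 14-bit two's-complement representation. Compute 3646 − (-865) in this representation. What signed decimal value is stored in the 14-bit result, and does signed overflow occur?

3646 → 00111000111110
-865 → 11110010011111
Subtract via negate-and-add: invert 11110010011111 + 1 = 00001101100001 (i.e. 865).
  00111000111110
+ 00001101100001
= 01000110011111
Result 01000110011111: MSB = 0 → value 4511.
Both addends (after negating the subtrahend) are non-negative and so is the stored result: no signed overflow.

4511; no overflow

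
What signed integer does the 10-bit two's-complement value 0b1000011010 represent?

-486

MSB is 1, so the value is negative.
Unsigned reading: 538. Subtract 2^10 = 1024: 538 − 1024 = -486.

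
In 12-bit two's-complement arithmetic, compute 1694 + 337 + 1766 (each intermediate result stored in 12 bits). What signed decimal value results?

1694 + 337 = 2031 (011111101111)
2031 + 1766 = 3797 → wraps to -299 (111011010101)

-299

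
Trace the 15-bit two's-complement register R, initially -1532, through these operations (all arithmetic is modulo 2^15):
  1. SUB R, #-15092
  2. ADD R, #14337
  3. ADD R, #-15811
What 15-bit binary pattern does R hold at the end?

Start: R = -1532 = 111101000000100.
R = -1532 − (-15092) = 13560 = 011010011111000
R = 13560 + 14337 = 27897; wraps to -4871 = 110110011111001
R = -4871 + (-15811) = -20682; wraps to 12086 = 010111100110110

010111100110110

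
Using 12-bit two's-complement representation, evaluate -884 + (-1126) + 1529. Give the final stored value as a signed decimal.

-481

-884 + (-1126) = -2010 (100000100110)
-2010 + 1529 = -481 (111000011111)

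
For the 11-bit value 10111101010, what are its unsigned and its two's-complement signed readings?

unsigned = 1514, signed = -534

Unsigned: 10111101010 = 1514.
Signed: MSB=1 → 1514 − 2048 = -534.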